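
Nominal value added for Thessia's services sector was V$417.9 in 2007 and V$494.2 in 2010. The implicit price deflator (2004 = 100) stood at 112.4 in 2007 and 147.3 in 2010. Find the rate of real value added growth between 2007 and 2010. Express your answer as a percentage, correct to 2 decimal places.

-9.76%

Deflate each year: 2007 → 417.9/1.124 = 371.80; 2010 → 494.2/1.473 = 335.51.
So real value added changed by 335.51/371.80 − 1 = -0.0976, i.e. -9.76%.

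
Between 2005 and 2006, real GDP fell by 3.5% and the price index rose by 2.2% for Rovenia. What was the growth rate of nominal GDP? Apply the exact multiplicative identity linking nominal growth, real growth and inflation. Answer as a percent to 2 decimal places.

(1 + g_nom) = (1 + g_real)(1 + π) = 0.9650 × 1.0220 = 0.98623.

-1.38%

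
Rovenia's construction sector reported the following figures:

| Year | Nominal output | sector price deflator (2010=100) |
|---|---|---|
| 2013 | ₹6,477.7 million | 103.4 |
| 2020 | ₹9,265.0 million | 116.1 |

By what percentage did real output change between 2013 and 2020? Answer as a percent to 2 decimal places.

27.38%

Deflate each year: 2013 → 6477.7/1.034 = 6264.70; 2020 → 9265.0/1.161 = 7980.19.
So real output changed by 7980.19/6264.70 − 1 = 0.2738, i.e. 27.38%.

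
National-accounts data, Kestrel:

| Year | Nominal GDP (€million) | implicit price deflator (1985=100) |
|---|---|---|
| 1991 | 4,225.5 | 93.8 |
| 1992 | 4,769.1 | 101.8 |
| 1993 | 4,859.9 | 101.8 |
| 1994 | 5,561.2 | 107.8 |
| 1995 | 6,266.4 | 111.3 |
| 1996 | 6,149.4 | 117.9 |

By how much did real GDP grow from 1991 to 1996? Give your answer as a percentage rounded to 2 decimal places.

Real GDP 1991 = 4225.5/0.938 = 4504.80.
Real GDP 1996 = 6149.4/1.179 = 5215.78.
Change = 5215.78/4504.80 − 1 = 0.1578.

15.78%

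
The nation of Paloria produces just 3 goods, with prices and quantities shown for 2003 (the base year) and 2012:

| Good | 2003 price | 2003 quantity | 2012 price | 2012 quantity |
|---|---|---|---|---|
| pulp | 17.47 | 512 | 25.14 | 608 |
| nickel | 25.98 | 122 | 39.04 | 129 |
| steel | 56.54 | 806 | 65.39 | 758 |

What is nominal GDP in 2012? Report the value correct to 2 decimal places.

69886.90

Nominal GDP 2012 = Σ (p_2012 × q_2012) = 25.14·608 + 39.04·129 + 65.39·758 = 69886.90.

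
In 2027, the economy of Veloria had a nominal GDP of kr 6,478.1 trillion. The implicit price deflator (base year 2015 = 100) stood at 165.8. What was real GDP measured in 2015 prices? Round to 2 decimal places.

kr 3,907.18 trillion

Real GDP = Nominal / (implicit price deflator/100) = 6478.1 / 1.658 = 3907.18.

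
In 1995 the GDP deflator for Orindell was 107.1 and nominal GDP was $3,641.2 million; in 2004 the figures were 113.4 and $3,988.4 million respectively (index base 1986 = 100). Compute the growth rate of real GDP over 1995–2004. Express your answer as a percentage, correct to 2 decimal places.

3.45%

Deflate each year: 1995 → 3641.2/1.071 = 3399.81; 2004 → 3988.4/1.134 = 3517.11.
So real GDP changed by 3517.11/3399.81 − 1 = 0.0345, i.e. 3.45%.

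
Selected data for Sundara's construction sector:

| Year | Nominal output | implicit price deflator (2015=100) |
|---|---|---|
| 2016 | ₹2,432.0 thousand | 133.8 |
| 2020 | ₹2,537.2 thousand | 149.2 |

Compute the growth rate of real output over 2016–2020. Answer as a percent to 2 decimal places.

-6.44%

Real output 2016 = 2432.0 / 1.338 = 1817.64.
Real output 2020 = 2537.2 / 1.492 = 1700.54.
Real growth = 1700.54 / 1817.64 − 1 = -0.0644.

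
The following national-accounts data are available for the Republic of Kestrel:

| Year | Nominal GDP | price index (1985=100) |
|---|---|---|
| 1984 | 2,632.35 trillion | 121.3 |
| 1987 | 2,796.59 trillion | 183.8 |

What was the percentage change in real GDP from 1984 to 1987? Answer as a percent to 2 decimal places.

Real GDP 1984 = 2632.35 / 1.213 = 2170.12.
Real GDP 1987 = 2796.59 / 1.838 = 1521.54.
Real growth = 1521.54 / 2170.12 − 1 = -0.2989.

-29.89%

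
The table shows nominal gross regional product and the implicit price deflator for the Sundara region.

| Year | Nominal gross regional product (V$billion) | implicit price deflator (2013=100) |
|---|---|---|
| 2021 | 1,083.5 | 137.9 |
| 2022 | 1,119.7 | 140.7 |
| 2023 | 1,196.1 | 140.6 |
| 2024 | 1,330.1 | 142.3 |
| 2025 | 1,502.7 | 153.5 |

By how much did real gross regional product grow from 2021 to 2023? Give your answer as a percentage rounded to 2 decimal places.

8.27%

Real gross regional product 2021 = 1083.5/1.379 = 785.71.
Real gross regional product 2023 = 1196.1/1.406 = 850.71.
Change = 850.71/785.71 − 1 = 0.0827.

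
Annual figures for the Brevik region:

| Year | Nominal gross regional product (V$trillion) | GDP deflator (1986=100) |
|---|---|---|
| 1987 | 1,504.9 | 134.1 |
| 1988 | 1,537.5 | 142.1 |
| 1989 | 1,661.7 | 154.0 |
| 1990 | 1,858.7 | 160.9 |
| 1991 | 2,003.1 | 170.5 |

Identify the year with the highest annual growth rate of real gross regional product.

1988: real = 1537.5/1.421 = 1081.98; growth vs 1987 (1122.22) = -3.59%.
1989: real = 1661.7/1.540 = 1079.03; growth vs 1988 (1081.98) = -0.27%.
1990: real = 1858.7/1.609 = 1155.19; growth vs 1989 (1079.03) = 7.06%.
1991: real = 2003.1/1.705 = 1174.84; growth vs 1990 (1155.19) = 1.70%.

1990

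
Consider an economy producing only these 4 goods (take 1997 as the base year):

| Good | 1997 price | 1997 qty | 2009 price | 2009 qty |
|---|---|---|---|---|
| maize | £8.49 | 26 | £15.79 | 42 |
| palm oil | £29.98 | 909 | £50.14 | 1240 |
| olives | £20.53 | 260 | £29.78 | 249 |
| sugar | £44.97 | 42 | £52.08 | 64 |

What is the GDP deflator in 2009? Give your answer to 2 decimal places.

Nominal GDP 2009 = 15.79·42 + 50.14·1240 + 29.78·249 + 52.08·64 = 73585.12.
Real GDP 2009 (at 1997 prices) = 8.49·42 + 29.98·1240 + 20.53·249 + 44.97·64 = 45521.83.
Deflator = Nominal/Real × 100 = 73585.12/45521.83 × 100 = 161.648.

161.65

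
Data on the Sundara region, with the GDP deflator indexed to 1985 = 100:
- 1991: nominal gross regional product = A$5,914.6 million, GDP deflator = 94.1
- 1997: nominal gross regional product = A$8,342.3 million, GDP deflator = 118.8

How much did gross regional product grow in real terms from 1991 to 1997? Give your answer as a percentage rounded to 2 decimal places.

11.72%

Real gross regional product 1991 = 5914.6 / 0.941 = 6285.44.
Real gross regional product 1997 = 8342.3 / 1.188 = 7022.14.
Real growth = 7022.14 / 6285.44 − 1 = 0.1172.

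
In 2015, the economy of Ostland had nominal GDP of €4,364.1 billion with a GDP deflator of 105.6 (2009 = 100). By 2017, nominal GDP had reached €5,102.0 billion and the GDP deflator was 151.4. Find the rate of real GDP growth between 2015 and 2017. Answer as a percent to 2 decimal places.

Real GDP 2015 = 4364.1 / 1.056 = 4132.67.
Real GDP 2017 = 5102.0 / 1.514 = 3369.88.
Real growth = 3369.88 / 4132.67 − 1 = -0.1846.

-18.46%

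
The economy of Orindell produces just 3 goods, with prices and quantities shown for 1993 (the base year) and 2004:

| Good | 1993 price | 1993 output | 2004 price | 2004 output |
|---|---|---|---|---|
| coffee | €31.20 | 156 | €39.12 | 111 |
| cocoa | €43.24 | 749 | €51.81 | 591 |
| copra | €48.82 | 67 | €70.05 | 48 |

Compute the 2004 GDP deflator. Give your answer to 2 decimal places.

Nominal GDP 2004 = 39.12·111 + 51.81·591 + 70.05·48 = 38324.43.
Real GDP 2004 (at 1993 prices) = 31.20·111 + 43.24·591 + 48.82·48 = 31361.40.
Deflator = Nominal/Real × 100 = 38324.43/31361.40 × 100 = 122.203.

122.20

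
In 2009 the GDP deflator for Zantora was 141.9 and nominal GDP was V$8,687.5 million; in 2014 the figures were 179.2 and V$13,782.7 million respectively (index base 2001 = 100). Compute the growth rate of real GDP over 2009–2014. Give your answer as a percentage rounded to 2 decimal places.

25.63%

Real GDP 2009 = 8687.5 / 1.419 = 6122.27.
Real GDP 2014 = 13782.7 / 1.792 = 7691.24.
Real growth = 7691.24 / 6122.27 − 1 = 0.2563.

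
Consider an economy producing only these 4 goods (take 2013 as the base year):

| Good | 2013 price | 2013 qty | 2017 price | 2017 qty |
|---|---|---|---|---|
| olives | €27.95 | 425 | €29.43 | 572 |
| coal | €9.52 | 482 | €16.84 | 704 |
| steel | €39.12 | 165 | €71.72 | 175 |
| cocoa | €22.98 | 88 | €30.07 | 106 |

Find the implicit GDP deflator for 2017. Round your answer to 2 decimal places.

Nominal GDP 2017 = 29.43·572 + 16.84·704 + 71.72·175 + 30.07·106 = 44427.74.
Real GDP 2017 (at 2013 prices) = 27.95·572 + 9.52·704 + 39.12·175 + 22.98·106 = 31971.36.
Deflator = Nominal/Real × 100 = 44427.74/31971.36 × 100 = 138.961.

138.96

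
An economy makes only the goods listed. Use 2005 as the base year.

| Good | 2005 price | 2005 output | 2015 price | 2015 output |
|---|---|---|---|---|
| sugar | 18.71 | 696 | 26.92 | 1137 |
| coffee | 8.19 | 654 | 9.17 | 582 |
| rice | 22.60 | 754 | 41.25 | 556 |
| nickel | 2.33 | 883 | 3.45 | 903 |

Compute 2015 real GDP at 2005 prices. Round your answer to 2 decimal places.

40709.44

Real GDP 2015 = Σ (p_2005 × q_2015) = 18.71·1137 + 8.19·582 + 22.60·556 + 2.33·903 = 40709.44.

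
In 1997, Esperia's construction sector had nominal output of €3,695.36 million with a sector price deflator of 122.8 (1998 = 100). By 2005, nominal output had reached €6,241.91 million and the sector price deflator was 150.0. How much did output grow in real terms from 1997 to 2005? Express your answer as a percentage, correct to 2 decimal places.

Deflate each year: 1997 → 3695.36/1.228 = 3009.25; 2005 → 6241.91/1.500 = 4161.27.
So real output changed by 4161.27/3009.25 − 1 = 0.3828, i.e. 38.28%.

38.28%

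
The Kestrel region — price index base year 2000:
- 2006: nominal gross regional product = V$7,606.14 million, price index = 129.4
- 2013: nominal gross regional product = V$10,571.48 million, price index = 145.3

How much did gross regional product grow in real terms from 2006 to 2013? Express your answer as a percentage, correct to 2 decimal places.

23.78%

Deflate each year: 2006 → 7606.14/1.294 = 5878.01; 2013 → 10571.48/1.453 = 7275.62.
So real gross regional product changed by 7275.62/5878.01 − 1 = 0.2378, i.e. 23.78%.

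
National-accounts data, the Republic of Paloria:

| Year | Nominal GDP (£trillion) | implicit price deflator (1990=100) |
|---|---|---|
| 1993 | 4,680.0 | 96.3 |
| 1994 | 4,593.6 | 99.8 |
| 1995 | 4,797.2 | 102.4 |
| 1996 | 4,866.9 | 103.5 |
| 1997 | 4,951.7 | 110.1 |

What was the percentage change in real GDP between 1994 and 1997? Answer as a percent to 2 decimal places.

Real GDP 1994 = 4593.6/0.998 = 4602.81.
Real GDP 1997 = 4951.7/1.101 = 4497.46.
Change = 4497.46/4602.81 − 1 = -0.0229.

-2.29%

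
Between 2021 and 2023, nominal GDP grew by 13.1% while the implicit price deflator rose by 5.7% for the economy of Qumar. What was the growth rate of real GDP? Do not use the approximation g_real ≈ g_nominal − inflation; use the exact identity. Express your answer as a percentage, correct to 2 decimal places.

(1 + g_nom) = (1 + g_real)(1 + π), so g_real = 1.1310 / 1.0570 − 1 = 0.07001.

7.00%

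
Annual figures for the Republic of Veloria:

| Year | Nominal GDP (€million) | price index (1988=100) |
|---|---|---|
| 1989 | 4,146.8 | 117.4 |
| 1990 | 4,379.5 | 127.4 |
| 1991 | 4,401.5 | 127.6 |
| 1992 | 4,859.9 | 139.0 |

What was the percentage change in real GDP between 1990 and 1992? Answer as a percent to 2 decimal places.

Real GDP 1990 = 4379.5/1.274 = 3437.60.
Real GDP 1992 = 4859.9/1.390 = 3496.33.
Change = 3496.33/3437.60 − 1 = 0.0171.

1.71%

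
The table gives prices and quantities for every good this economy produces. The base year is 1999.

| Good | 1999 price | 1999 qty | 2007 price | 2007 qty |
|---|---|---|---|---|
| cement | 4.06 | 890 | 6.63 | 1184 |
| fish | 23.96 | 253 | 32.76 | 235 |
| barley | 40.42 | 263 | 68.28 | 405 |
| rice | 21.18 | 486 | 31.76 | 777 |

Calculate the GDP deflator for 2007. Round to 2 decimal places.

156.89

Nominal GDP 2007 = 6.63·1184 + 32.76·235 + 68.28·405 + 31.76·777 = 67879.44.
Real GDP 2007 (at 1999 prices) = 4.06·1184 + 23.96·235 + 40.42·405 + 21.18·777 = 43264.60.
Deflator = Nominal/Real × 100 = 67879.44/43264.60 × 100 = 156.894.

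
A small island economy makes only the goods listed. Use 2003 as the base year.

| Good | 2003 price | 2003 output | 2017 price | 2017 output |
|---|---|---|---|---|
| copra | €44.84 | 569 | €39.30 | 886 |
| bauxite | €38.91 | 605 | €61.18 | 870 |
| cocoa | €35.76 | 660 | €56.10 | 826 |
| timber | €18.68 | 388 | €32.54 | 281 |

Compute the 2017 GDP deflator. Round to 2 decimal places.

Nominal GDP 2017 = 39.30·886 + 61.18·870 + 56.10·826 + 32.54·281 = 143528.74.
Real GDP 2017 (at 2003 prices) = 44.84·886 + 38.91·870 + 35.76·826 + 18.68·281 = 108366.78.
Deflator = Nominal/Real × 100 = 143528.74/108366.78 × 100 = 132.447.

132.45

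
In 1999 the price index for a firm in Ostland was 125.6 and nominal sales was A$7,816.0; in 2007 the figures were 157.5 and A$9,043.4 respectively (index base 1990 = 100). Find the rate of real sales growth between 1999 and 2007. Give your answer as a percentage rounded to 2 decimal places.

Deflate each year: 1999 → 7816.0/1.256 = 6222.93; 2007 → 9043.4/1.575 = 5741.84.
So real sales changed by 5741.84/6222.93 − 1 = -0.0773, i.e. -7.73%.

-7.73%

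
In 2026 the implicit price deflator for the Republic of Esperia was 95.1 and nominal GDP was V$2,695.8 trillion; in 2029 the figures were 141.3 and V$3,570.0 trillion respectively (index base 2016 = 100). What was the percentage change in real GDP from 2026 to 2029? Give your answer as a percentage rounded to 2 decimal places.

Real GDP 2026 = 2695.8 / 0.951 = 2834.70.
Real GDP 2029 = 3570.0 / 1.413 = 2526.54.
Real growth = 2526.54 / 2834.70 − 1 = -0.1087.

-10.87%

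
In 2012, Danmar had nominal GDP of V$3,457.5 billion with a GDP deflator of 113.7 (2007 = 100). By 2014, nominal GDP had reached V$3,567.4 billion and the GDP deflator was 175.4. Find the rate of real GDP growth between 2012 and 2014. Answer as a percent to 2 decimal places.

Deflate each year: 2012 → 3457.5/1.137 = 3040.90; 2014 → 3567.4/1.754 = 2033.87.
So real GDP changed by 2033.87/3040.90 − 1 = -0.3312, i.e. -33.12%.

-33.12%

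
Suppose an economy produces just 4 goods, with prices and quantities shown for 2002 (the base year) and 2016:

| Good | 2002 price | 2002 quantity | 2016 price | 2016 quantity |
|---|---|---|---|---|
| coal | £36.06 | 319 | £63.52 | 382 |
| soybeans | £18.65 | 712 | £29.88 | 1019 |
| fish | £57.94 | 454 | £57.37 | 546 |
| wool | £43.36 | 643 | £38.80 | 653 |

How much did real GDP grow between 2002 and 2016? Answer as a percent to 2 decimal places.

17.43%

Real GDP 2002 = Nominal GDP 2002 = 36.06·319 + 18.65·712 + 57.94·454 + 43.36·643 = 78967.18.
Real GDP 2016 (at 2002 prices) = 36.06·382 + 18.65·1019 + 57.94·546 + 43.36·653 = 92728.59.
Real growth = 92728.59/78967.18 − 1 = 0.1743.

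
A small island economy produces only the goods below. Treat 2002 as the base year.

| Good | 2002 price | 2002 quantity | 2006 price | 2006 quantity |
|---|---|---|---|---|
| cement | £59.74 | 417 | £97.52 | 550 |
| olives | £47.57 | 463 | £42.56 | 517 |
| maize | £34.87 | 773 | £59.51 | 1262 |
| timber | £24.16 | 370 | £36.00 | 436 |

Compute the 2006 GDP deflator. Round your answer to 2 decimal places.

Nominal GDP 2006 = 97.52·550 + 42.56·517 + 59.51·1262 + 36.00·436 = 166437.14.
Real GDP 2006 (at 2002 prices) = 59.74·550 + 47.57·517 + 34.87·1262 + 24.16·436 = 111990.39.
Deflator = Nominal/Real × 100 = 166437.14/111990.39 × 100 = 148.617.

148.62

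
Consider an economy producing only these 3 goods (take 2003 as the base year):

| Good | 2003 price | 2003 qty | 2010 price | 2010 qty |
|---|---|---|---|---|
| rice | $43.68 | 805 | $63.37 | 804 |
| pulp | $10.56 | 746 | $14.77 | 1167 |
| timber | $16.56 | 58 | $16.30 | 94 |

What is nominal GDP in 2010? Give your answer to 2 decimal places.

Nominal GDP 2010 = Σ (p_2010 × q_2010) = 63.37·804 + 14.77·1167 + 16.30·94 = 69718.27.

$69718.27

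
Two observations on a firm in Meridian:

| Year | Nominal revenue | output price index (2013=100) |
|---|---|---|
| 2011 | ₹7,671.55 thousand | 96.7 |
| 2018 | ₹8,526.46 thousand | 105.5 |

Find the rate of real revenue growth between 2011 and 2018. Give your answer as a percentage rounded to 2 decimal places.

1.87%

Real revenue 2011 = 7671.55 / 0.967 = 7933.35.
Real revenue 2018 = 8526.46 / 1.055 = 8081.95.
Real growth = 8081.95 / 7933.35 − 1 = 0.0187.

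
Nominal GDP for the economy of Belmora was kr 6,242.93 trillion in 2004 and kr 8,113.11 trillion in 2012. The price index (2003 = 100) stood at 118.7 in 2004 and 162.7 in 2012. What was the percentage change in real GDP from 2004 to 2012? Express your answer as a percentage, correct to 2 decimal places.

Deflate each year: 2004 → 6242.93/1.187 = 5259.42; 2012 → 8113.11/1.627 = 4986.55.
So real GDP changed by 4986.55/5259.42 − 1 = -0.0519, i.e. -5.19%.

-5.19%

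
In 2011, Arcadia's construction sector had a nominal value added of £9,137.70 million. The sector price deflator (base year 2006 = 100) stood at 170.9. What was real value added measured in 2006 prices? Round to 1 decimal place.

£5,346.8 million

Real value added = Nominal / (sector price deflator/100) = 9137.70 / 1.709 = 5346.81.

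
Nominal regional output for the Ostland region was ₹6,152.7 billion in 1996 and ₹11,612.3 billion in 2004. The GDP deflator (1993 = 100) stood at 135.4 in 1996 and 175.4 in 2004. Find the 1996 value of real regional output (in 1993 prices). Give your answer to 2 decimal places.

₹4,544.09 billion

Real regional output = Nominal / (GDP deflator/100) = 6152.7 / 1.354 = 4544.09.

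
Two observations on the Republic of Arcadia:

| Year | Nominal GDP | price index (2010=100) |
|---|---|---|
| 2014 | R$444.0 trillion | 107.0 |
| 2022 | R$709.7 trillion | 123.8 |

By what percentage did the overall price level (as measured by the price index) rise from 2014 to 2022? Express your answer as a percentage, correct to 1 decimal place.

Price-level change = 123.8 / 107.0 − 1 = 0.1570.

15.7%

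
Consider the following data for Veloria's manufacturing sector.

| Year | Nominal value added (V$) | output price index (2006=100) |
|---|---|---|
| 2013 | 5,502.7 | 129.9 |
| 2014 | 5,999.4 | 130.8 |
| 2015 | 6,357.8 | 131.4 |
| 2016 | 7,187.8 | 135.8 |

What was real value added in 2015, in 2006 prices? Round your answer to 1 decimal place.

V$4,838.5

Real value added 2015 = 6357.8 / 1.314 = 4838.51.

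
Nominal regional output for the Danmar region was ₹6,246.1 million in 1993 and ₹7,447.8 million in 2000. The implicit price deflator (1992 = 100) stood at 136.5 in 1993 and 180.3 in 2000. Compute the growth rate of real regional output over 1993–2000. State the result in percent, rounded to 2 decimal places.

-9.73%

Deflate each year: 1993 → 6246.1/1.365 = 4575.90; 2000 → 7447.8/1.803 = 4130.78.
So real regional output changed by 4130.78/4575.90 − 1 = -0.0973, i.e. -9.73%.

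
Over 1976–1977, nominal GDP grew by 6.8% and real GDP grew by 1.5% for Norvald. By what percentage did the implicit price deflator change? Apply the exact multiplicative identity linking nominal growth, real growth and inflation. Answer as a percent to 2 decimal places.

(1 + g_nom) = (1 + g_real)(1 + π), so π = 1.0680 / 1.0150 − 1 = 0.05222.

5.22%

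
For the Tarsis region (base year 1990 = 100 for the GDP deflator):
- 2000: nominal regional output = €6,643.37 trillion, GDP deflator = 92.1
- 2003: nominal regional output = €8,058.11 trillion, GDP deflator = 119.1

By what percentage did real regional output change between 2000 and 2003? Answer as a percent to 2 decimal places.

Deflate each year: 2000 → 6643.37/0.921 = 7213.21; 2003 → 8058.11/1.191 = 6765.84.
So real regional output changed by 6765.84/7213.21 − 1 = -0.0620, i.e. -6.20%.

-6.20%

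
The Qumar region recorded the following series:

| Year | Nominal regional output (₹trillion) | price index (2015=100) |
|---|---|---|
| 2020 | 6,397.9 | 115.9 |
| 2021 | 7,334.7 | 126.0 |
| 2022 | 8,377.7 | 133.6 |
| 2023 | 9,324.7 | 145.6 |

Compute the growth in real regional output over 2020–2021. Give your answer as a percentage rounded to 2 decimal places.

Real regional output 2020 = 6397.9/1.159 = 5520.19.
Real regional output 2021 = 7334.7/1.260 = 5821.19.
Change = 5821.19/5520.19 − 1 = 0.0545.

5.45%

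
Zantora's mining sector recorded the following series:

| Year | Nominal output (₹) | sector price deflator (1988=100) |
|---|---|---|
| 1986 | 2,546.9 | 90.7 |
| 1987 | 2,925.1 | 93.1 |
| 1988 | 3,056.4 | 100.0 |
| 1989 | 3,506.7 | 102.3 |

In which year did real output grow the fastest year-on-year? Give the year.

1987: real = 2925.1/0.931 = 3141.89; growth vs 1986 (2808.05) = 11.89%.
1988: real = 3056.4/1.000 = 3056.40; growth vs 1987 (3141.89) = -2.72%.
1989: real = 3506.7/1.023 = 3427.86; growth vs 1988 (3056.40) = 12.15%.

1989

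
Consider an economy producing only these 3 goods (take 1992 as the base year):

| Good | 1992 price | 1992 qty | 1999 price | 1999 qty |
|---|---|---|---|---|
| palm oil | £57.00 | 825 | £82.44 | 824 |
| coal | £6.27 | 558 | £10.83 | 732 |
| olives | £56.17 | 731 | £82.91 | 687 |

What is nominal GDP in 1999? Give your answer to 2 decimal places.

Nominal GDP 1999 = Σ (p_1999 × q_1999) = 82.44·824 + 10.83·732 + 82.91·687 = 132817.29.

£132817.29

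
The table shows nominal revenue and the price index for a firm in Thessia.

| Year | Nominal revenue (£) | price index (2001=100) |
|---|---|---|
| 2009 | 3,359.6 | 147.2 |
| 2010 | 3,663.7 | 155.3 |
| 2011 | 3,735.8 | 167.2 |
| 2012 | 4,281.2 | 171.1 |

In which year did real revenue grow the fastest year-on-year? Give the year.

2010: real = 3663.7/1.553 = 2359.11; growth vs 2009 (2282.34) = 3.36%.
2011: real = 3735.8/1.672 = 2234.33; growth vs 2010 (2359.11) = -5.29%.
2012: real = 4281.2/1.711 = 2502.16; growth vs 2011 (2234.33) = 11.99%.

2012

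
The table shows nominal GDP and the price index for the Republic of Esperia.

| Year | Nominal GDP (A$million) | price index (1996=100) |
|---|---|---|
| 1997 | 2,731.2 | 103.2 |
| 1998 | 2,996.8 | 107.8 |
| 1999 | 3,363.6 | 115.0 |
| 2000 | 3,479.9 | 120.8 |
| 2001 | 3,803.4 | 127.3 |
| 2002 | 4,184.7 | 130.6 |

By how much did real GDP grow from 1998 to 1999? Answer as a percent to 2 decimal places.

Real GDP 1998 = 2996.8/1.078 = 2779.96.
Real GDP 1999 = 3363.6/1.150 = 2924.87.
Change = 2924.87/2779.96 − 1 = 0.0521.

5.21%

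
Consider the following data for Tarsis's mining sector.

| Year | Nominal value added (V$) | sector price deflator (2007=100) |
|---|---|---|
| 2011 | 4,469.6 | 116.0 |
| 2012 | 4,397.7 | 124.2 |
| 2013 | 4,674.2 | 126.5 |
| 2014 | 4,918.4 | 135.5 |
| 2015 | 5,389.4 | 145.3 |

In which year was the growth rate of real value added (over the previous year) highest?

2013

2012: real = 4397.7/1.242 = 3540.82; growth vs 2011 (3853.10) = -8.10%.
2013: real = 4674.2/1.265 = 3695.02; growth vs 2012 (3540.82) = 4.35%.
2014: real = 4918.4/1.355 = 3629.82; growth vs 2013 (3695.02) = -1.76%.
2015: real = 5389.4/1.453 = 3709.15; growth vs 2014 (3629.82) = 2.19%.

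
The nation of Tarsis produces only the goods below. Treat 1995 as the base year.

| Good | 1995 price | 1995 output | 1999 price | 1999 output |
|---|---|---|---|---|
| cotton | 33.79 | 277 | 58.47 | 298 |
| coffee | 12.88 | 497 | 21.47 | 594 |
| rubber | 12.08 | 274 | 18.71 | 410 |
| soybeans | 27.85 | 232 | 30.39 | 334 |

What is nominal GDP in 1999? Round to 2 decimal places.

47998.60

Nominal GDP 1999 = Σ (p_1999 × q_1999) = 58.47·298 + 21.47·594 + 18.71·410 + 30.39·334 = 47998.60.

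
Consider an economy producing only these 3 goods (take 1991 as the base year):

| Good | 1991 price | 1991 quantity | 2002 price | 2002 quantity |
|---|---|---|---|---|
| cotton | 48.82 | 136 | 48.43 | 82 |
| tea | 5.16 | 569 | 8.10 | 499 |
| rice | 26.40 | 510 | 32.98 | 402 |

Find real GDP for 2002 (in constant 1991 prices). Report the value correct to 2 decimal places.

17190.88

Real GDP 2002 = Σ (p_1991 × q_2002) = 48.82·82 + 5.16·499 + 26.40·402 = 17190.88.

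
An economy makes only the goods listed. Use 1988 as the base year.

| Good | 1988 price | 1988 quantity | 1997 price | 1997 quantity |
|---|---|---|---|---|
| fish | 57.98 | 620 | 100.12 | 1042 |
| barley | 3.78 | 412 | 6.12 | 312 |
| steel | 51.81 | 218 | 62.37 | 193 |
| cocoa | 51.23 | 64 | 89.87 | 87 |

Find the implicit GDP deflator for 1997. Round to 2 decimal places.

Nominal GDP 1997 = 100.12·1042 + 6.12·312 + 62.37·193 + 89.87·87 = 126090.58.
Real GDP 1997 (at 1988 prices) = 57.98·1042 + 3.78·312 + 51.81·193 + 51.23·87 = 76050.86.
Deflator = Nominal/Real × 100 = 126090.58/76050.86 × 100 = 165.798.

165.80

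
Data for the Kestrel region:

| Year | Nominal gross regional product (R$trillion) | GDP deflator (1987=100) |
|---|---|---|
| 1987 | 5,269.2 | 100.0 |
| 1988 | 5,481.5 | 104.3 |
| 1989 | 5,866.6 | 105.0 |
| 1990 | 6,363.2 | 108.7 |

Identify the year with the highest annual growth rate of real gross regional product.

1988: real = 5481.5/1.043 = 5255.51; growth vs 1987 (5269.20) = -0.26%.
1989: real = 5866.6/1.050 = 5587.24; growth vs 1988 (5255.51) = 6.31%.
1990: real = 6363.2/1.087 = 5853.91; growth vs 1989 (5587.24) = 4.77%.

1989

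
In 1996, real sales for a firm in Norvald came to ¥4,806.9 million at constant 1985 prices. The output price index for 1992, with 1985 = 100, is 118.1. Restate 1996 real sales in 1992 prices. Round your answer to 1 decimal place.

¥5,676.9 million

Real sales in 1992 prices = Real sales in 1985 prices × (P_1992/P_1985) = 4806.9 × 1.181 = 5676.95.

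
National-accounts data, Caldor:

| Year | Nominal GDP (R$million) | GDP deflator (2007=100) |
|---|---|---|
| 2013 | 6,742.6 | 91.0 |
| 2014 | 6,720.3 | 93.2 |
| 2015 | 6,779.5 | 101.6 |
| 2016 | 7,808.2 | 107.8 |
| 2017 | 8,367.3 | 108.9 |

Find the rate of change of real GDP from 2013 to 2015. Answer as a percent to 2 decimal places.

-9.94%

Real GDP 2013 = 6742.6/0.910 = 7409.45.
Real GDP 2015 = 6779.5/1.016 = 6672.74.
Change = 6672.74/7409.45 − 1 = -0.0994.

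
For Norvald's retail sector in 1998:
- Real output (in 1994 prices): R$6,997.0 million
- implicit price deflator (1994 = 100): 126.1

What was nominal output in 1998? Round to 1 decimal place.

Nominal output = Real × (implicit price deflator/100) = 6997.0 × 1.261 = 8823.22.

R$8,823.2 million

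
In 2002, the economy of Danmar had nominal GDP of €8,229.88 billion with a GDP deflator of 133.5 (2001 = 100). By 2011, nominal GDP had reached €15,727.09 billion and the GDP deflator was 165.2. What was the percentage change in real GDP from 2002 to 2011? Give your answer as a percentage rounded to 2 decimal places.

Real GDP 2002 = 8229.88 / 1.335 = 6164.70.
Real GDP 2011 = 15727.09 / 1.652 = 9520.03.
Real growth = 9520.03 / 6164.70 − 1 = 0.5443.

54.43%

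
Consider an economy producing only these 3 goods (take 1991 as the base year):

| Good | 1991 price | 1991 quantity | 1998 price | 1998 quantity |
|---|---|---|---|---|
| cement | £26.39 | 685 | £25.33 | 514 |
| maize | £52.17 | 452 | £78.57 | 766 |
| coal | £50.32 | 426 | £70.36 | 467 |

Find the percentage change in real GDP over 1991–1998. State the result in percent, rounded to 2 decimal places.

22.08%

Real GDP 1991 = Nominal GDP 1991 = 26.39·685 + 52.17·452 + 50.32·426 = 63094.31.
Real GDP 1998 (at 1991 prices) = 26.39·514 + 52.17·766 + 50.32·467 = 77026.12.
Real growth = 77026.12/63094.31 − 1 = 0.2208.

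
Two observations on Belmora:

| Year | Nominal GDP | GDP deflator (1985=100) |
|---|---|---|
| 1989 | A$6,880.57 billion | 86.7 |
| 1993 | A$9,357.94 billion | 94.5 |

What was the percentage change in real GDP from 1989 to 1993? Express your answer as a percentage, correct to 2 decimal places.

24.78%

Real GDP 1989 = 6880.57 / 0.867 = 7936.07.
Real GDP 1993 = 9357.94 / 0.945 = 9902.58.
Real growth = 9902.58 / 7936.07 − 1 = 0.2478.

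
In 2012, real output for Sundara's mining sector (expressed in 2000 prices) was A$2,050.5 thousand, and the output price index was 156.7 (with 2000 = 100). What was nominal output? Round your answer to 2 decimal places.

Nominal output = Real × (output price index/100) = 2050.5 × 1.567 = 3213.13.

A$3,213.13 thousand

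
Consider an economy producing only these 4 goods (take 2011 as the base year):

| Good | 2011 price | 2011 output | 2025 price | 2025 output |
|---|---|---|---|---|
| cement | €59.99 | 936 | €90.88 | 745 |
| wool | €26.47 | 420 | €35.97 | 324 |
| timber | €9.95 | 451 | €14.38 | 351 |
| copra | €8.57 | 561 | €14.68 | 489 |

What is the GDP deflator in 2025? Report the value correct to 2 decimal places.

150.26

Nominal GDP 2025 = 90.88·745 + 35.97·324 + 14.38·351 + 14.68·489 = 91585.78.
Real GDP 2025 (at 2011 prices) = 59.99·745 + 26.47·324 + 9.95·351 + 8.57·489 = 60952.01.
Deflator = Nominal/Real × 100 = 91585.78/60952.01 × 100 = 150.259.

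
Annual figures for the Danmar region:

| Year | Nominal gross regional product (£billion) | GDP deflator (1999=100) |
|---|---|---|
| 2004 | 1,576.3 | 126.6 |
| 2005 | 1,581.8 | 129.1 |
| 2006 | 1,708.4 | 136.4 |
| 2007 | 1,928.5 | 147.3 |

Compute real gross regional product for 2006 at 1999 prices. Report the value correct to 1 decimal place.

Real gross regional product 2006 = 1708.4 / 1.364 = 1252.49.

£1,252.5 billion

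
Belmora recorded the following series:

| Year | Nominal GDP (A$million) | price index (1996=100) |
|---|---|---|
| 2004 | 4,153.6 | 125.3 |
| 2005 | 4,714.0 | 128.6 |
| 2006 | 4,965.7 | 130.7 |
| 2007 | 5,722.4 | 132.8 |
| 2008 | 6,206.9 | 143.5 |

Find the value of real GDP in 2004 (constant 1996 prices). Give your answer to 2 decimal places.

Real GDP 2004 = 4153.6 / 1.253 = 3314.92.

A$3,314.92 million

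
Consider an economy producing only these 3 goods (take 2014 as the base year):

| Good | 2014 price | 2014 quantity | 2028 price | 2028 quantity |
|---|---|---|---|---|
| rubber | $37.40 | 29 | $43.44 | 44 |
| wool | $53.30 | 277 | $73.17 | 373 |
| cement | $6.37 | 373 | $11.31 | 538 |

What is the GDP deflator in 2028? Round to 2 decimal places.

Nominal GDP 2028 = 43.44·44 + 73.17·373 + 11.31·538 = 35288.55.
Real GDP 2028 (at 2014 prices) = 37.40·44 + 53.30·373 + 6.37·538 = 24953.56.
Deflator = Nominal/Real × 100 = 35288.55/24953.56 × 100 = 141.417.

141.42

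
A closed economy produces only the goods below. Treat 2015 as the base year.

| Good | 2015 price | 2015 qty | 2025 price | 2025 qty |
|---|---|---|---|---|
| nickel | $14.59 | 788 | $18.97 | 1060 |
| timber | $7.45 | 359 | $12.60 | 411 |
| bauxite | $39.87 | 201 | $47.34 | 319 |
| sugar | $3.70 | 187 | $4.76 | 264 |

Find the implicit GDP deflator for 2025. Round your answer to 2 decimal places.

Nominal GDP 2025 = 18.97·1060 + 12.60·411 + 47.34·319 + 4.76·264 = 41644.90.
Real GDP 2025 (at 2015 prices) = 14.59·1060 + 7.45·411 + 39.87·319 + 3.70·264 = 32222.68.
Deflator = Nominal/Real × 100 = 41644.90/32222.68 × 100 = 129.241.

129.24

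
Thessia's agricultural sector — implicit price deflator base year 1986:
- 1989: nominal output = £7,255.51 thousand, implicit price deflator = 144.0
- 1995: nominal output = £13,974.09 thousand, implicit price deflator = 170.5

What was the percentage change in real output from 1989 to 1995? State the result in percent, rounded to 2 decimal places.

62.66%

Real output 1989 = 7255.51 / 1.440 = 5038.55.
Real output 1995 = 13974.09 / 1.705 = 8195.95.
Real growth = 8195.95 / 5038.55 − 1 = 0.6266.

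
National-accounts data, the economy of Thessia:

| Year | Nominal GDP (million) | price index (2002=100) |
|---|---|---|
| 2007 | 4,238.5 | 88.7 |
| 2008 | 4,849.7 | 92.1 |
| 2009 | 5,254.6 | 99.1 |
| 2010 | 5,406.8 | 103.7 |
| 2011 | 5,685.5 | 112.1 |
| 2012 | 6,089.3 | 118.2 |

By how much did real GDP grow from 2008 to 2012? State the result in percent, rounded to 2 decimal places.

Real GDP 2008 = 4849.7/0.921 = 5265.69.
Real GDP 2012 = 6089.3/1.182 = 5151.69.
Change = 5151.69/5265.69 − 1 = -0.0216.

-2.16%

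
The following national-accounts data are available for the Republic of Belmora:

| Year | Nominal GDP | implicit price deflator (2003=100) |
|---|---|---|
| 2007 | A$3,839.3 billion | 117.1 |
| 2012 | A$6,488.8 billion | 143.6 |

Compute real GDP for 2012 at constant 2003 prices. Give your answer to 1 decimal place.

Real GDP = Nominal / (implicit price deflator/100) = 6488.8 / 1.436 = 4518.66.

A$4,518.7 billion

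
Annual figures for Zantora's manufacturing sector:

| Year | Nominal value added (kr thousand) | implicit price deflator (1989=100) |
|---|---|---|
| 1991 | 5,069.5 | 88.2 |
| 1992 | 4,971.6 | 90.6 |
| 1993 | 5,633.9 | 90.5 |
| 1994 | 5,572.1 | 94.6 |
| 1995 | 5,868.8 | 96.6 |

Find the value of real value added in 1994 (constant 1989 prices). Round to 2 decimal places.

Real value added 1994 = 5572.1 / 0.946 = 5890.17.

kr 5,890.17 thousand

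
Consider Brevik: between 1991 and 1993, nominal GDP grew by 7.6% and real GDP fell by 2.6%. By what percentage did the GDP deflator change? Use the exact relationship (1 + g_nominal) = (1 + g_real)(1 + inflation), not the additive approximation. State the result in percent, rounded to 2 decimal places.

10.47%

(1 + g_nom) = (1 + g_real)(1 + π), so π = 1.0760 / 0.9740 − 1 = 0.10472.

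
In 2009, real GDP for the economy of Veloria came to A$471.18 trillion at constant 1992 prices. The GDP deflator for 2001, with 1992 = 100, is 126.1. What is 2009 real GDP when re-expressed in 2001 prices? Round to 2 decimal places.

A$594.16 trillion

Real GDP in 2001 prices = Real GDP in 1992 prices × (P_2001/P_1992) = 471.18 × 1.261 = 594.16.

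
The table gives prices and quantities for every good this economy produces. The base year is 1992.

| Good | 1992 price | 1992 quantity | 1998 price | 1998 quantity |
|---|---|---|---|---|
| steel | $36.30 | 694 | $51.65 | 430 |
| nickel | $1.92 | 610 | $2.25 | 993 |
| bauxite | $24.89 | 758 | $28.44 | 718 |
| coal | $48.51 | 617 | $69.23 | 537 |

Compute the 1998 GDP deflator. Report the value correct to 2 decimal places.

Nominal GDP 1998 = 51.65·430 + 2.25·993 + 28.44·718 + 69.23·537 = 82040.18.
Real GDP 1998 (at 1992 prices) = 36.30·430 + 1.92·993 + 24.89·718 + 48.51·537 = 61436.45.
Deflator = Nominal/Real × 100 = 82040.18/61436.45 × 100 = 133.537.

133.54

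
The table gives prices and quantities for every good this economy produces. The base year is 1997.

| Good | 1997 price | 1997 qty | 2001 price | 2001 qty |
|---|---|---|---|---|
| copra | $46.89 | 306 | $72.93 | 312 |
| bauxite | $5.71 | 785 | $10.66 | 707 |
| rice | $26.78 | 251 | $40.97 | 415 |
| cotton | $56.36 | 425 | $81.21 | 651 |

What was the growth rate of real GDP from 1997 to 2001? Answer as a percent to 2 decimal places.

34.27%

Real GDP 1997 = Nominal GDP 1997 = 46.89·306 + 5.71·785 + 26.78·251 + 56.36·425 = 49505.47.
Real GDP 2001 (at 1997 prices) = 46.89·312 + 5.71·707 + 26.78·415 + 56.36·651 = 66470.71.
Real growth = 66470.71/49505.47 − 1 = 0.3427.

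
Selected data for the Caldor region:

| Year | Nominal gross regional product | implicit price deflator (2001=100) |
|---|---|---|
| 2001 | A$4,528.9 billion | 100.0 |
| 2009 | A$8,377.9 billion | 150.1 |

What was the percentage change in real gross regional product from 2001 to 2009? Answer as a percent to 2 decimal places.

Real gross regional product 2001 = 4528.9 / 1.000 = 4528.90.
Real gross regional product 2009 = 8377.9 / 1.501 = 5581.55.
Real growth = 5581.55 / 4528.90 − 1 = 0.2324.

23.24%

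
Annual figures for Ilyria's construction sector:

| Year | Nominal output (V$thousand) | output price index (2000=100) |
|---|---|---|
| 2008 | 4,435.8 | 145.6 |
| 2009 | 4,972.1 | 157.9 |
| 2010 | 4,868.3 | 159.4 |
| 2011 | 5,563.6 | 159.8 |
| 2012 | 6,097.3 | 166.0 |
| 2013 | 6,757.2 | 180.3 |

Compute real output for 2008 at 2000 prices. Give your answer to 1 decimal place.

Real output 2008 = 4435.8 / 1.456 = 3046.57.

V$3,046.6 thousand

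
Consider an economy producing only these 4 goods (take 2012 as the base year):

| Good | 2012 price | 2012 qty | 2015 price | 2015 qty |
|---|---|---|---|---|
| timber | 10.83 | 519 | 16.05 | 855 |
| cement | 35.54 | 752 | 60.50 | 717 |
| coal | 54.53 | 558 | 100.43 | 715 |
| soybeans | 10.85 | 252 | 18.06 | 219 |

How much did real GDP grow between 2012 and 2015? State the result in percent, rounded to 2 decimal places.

Real GDP 2012 = Nominal GDP 2012 = 10.83·519 + 35.54·752 + 54.53·558 + 10.85·252 = 65508.79.
Real GDP 2015 (at 2012 prices) = 10.83·855 + 35.54·717 + 54.53·715 + 10.85·219 = 76106.93.
Real growth = 76106.93/65508.79 − 1 = 0.1618.

16.18%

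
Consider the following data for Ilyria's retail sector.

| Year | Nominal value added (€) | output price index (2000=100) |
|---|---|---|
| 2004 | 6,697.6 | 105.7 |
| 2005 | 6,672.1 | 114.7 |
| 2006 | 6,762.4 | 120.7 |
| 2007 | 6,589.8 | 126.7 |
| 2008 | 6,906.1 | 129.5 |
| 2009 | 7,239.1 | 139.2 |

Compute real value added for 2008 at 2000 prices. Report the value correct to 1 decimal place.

Real value added 2008 = 6906.1 / 1.295 = 5332.90.

€5,332.9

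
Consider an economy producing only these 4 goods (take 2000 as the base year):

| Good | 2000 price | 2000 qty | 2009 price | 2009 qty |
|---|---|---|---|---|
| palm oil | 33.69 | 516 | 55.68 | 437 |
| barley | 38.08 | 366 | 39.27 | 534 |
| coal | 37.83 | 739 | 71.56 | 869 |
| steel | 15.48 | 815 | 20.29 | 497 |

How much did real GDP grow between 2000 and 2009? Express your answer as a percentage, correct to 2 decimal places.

5.19%

Real GDP 2000 = Nominal GDP 2000 = 33.69·516 + 38.08·366 + 37.83·739 + 15.48·815 = 71893.89.
Real GDP 2009 (at 2000 prices) = 33.69·437 + 38.08·534 + 37.83·869 + 15.48·497 = 75625.08.
Real growth = 75625.08/71893.89 − 1 = 0.0519.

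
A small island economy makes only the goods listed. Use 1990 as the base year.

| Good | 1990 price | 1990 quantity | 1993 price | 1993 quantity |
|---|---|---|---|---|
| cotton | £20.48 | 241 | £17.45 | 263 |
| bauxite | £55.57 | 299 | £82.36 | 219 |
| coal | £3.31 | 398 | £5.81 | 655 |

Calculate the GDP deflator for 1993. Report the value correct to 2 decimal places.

Nominal GDP 1993 = 17.45·263 + 82.36·219 + 5.81·655 = 26431.74.
Real GDP 1993 (at 1990 prices) = 20.48·263 + 55.57·219 + 3.31·655 = 19724.12.
Deflator = Nominal/Real × 100 = 26431.74/19724.12 × 100 = 134.007.

134.01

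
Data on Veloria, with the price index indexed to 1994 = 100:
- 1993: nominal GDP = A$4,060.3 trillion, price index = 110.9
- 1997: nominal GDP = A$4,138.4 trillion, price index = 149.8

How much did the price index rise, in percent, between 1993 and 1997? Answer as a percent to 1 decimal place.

Price-level change = 149.8 / 110.9 − 1 = 0.3508.

35.1%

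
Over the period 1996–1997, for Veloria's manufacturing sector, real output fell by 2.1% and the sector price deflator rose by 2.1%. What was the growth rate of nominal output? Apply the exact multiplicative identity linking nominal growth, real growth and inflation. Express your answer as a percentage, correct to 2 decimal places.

-0.04%

(1 + g_nom) = (1 + g_real)(1 + π) = 0.9790 × 1.0210 = 0.99956.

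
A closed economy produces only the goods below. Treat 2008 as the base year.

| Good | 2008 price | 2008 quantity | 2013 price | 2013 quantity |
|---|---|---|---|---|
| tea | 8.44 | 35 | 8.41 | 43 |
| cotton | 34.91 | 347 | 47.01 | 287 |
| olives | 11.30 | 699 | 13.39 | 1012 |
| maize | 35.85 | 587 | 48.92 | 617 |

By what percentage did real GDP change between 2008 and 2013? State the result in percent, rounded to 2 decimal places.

Real GDP 2008 = Nominal GDP 2008 = 8.44·35 + 34.91·347 + 11.30·699 + 35.85·587 = 41351.82.
Real GDP 2013 (at 2008 prices) = 8.44·43 + 34.91·287 + 11.30·1012 + 35.85·617 = 43937.14.
Real growth = 43937.14/41351.82 − 1 = 0.0625.

6.25%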